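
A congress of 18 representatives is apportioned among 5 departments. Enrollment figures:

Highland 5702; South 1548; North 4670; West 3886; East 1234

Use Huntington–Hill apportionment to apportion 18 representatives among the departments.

With divisor 960: modified quotas Highland 5.940, South 1.613, North 4.865, West 4.048, East 1.285.
Geometric-mean thresholds: Highland √(5·6)=5.477, South √(1·2)=1.414, North √(4·5)=4.472, West √(4·5)=4.472, East √(1·2)=1.414.
Each quota rounded against its threshold gives Highland 6, South 2, North 5, West 4, East 1 (total 18).

Highland: 6; South: 2; North: 5; West: 4; East: 1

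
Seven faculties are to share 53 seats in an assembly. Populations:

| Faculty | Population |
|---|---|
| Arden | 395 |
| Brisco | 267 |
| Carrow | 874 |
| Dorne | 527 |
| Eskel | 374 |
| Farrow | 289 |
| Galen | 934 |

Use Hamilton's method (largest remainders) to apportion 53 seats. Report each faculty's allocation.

Arden: 6, Brisco: 4, Carrow: 13, Dorne: 8, Eskel: 5, Farrow: 4, Galen: 13

The standard divisor is 3660/53 ≈ 69.057.
Standard quotas: Arden 5.720, Brisco 3.866, Carrow 12.656, Dorne 7.631, Eskel 5.416, Farrow 4.185, Galen 13.525.
Lower quotas: Arden 5, Brisco 3, Carrow 12, Dorne 7, Eskel 5, Farrow 4, Galen 13 (sum 49, leaving 4 seats).
Remainders in descending order: Brisco 0.866, Arden 0.720, Carrow 0.656, Dorne 0.631, Galen 0.525, Eskel 0.416, Farrow 0.185.
The surplus seats go to Brisco, Arden, Carrow, Dorne.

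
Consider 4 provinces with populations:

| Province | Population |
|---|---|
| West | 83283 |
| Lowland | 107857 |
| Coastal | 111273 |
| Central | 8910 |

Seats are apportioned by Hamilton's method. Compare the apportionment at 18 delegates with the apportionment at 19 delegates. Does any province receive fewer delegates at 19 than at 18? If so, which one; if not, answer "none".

At 18 seats: West 5, Lowland 6, Coastal 6, Central 1.
At 19 seats: West 5, Lowland 7, Coastal 7, Central 0.
Central drops from 1 to 0.

Central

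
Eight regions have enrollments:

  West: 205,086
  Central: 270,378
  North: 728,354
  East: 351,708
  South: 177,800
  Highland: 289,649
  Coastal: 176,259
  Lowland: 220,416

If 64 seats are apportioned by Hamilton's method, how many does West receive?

5

Total 2419650; standard divisor 2419650/64 ≈ 37807.031.
Standard quotas: West 5.4245, Central 7.1515, North 19.2650, East 9.3027, South 4.7028, Highland 7.6612, Coastal 4.6621, Lowland 5.8300.
Lower quotas: West 5, Central 7, North 19, East 9, South 4, Highland 7, Coastal 4, Lowland 5 (sum 60, leaving 4 seats).
Remainders in descending order: Lowland 0.8300, South 0.7028, Coastal 0.6621, Highland 0.6612, West 0.4245, East 0.3027, North 0.2650, Central 0.1515.
The surplus seats go to Lowland, South, Coastal, Highland.
West receives 5.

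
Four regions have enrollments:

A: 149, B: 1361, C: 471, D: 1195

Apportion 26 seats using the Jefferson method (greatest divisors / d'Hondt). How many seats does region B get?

Standard divisor 3176/26 ≈ 122.154; standard quotas: A 1.220, B 11.142, C 3.856, D 9.783.
Rounding down gives 1, 11, 3, 9 = 24 seats, so the divisor must be adjusted.
With modified divisor 116: modified quotas A 1.284, B 11.733, C 4.060, D 10.302.
Rounding down: A 1, B 11, C 4, D 10 (total 26).
B receives 11.

11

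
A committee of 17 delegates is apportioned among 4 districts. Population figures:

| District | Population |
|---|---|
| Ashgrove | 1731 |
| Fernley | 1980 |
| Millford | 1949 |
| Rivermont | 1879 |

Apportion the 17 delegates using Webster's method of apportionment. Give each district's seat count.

Standard divisor 7539/17 ≈ 443.471; standard quotas: Ashgrove 3.903, Fernley 4.465, Millford 4.395, Rivermont 4.237.
Rounding to the nearest integer gives 4, 4, 4, 4 = 16 seats, so the divisor must be adjusted.
With modified divisor 437: modified quotas Ashgrove 3.961, Fernley 4.531, Millford 4.460, Rivermont 4.300.
Rounding to the nearest integer: Ashgrove 4, Fernley 5, Millford 4, Rivermont 4 (total 17).

Ashgrove 4; Fernley 5; Millford 4; Rivermont 4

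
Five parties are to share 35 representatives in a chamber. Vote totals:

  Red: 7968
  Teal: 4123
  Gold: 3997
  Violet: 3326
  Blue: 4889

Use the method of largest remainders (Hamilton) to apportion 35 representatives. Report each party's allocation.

Standard divisor: 24303 ÷ 35 ≈ 694.371.
Standard quotas: Red 11.4751, Teal 5.9377, Gold 5.7563, Violet 4.7899, Blue 7.0409.
Lower quotas: Red 11, Teal 5, Gold 5, Violet 4, Blue 7 (sum 32, leaving 3 seats).
Remainders in descending order: Teal 0.9377, Violet 0.7899, Gold 0.7563, Red 0.4751, Blue 0.0409.
The surplus seats go to Teal, Violet, Gold.

Red 11, Teal 6, Gold 6, Violet 5, Blue 7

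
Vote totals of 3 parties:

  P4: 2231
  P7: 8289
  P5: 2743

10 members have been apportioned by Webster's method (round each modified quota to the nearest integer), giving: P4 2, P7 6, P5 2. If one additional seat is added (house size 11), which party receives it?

P7

Priority for the next seat is population ÷ (current seats + 0.5).
Priorities: P4 892.400, P7 1275.231, P5 1097.200.
Highest priority: P7.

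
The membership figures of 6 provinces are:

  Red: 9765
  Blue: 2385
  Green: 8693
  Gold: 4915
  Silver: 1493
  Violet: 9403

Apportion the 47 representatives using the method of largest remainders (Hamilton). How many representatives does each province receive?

The standard divisor is 36654/47 ≈ 779.872.
Standard quotas: Red 12.5213, Blue 3.0582, Green 11.1467, Gold 6.3023, Silver 1.9144, Violet 12.0571.
Lower quotas: Red 12, Blue 3, Green 11, Gold 6, Silver 1, Violet 12 (sum 45, leaving 2 seats).
Remainders in descending order: Silver 0.9144, Red 0.5213, Gold 0.3023, Green 0.1467, Blue 0.0582, Violet 0.0571.
The surplus seats go to Silver, Red.

Red 13, Blue 3, Green 11, Gold 6, Silver 2, Violet 12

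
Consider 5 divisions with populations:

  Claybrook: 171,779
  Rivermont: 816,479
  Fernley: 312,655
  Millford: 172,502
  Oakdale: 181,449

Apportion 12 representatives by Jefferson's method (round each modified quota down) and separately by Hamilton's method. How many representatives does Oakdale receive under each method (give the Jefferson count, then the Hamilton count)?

Jefferson: Claybrook 1, Rivermont 7, Fernley 2, Millford 1, Oakdale 1.
Hamilton: Claybrook 1, Rivermont 6, Fernley 2, Millford 1, Oakdale 2.
Oakdale gets 1 under Jefferson and 2 under Hamilton.

1 and 2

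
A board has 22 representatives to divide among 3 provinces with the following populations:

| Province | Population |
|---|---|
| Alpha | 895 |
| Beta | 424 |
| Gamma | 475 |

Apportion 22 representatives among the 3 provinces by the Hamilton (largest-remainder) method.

The standard divisor is 1794/22 ≈ 81.545.
Standard quotas: Alpha 10.975, Beta 5.200, Gamma 5.825.
Lower quotas: Alpha 10, Beta 5, Gamma 5 (sum 20, leaving 2 seats).
Remainders in descending order: Alpha 0.975, Gamma 0.825, Beta 0.200.
The surplus seats go to Alpha, Gamma.

Alpha 11, Beta 5, Gamma 6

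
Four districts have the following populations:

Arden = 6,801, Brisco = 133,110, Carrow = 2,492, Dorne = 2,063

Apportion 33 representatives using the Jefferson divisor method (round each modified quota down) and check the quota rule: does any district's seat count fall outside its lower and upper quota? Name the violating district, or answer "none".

Standard quotas: Arden 1.554, Brisco 30.406, Carrow 0.569, Dorne 0.471.
Jefferson allocation: Arden 1, Brisco 32, Carrow 0, Dorne 0.
Brisco has quota 30.406 (lower 30, upper 31) but receives 32 — outside the quota interval.

Brisco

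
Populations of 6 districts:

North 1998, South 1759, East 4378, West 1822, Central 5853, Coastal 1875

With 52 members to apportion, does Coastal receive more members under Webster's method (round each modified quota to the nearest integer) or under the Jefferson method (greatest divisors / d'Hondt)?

Webster

Webster: North 6, South 5, East 13, West 5, Central 17, Coastal 6.
Jefferson: North 6, South 5, East 13, West 5, Central 18, Coastal 5.
Coastal gets 6 under Webster and 5 under Jefferson.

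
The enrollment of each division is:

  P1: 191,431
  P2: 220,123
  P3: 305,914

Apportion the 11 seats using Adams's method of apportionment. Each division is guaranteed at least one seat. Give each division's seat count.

Standard divisor 717468/11 ≈ 65224.364; standard quotas: P1 2.935, P2 3.375, P3 4.690.
Rounding up gives 3, 4, 5 = 12 seats, so the divisor must be adjusted.
With modified divisor 74900: modified quotas P1 2.556, P2 2.939, P3 4.084.
Rounding up: P1 3, P2 3, P3 5 (total 11).

P1=3, P2=3, P3=5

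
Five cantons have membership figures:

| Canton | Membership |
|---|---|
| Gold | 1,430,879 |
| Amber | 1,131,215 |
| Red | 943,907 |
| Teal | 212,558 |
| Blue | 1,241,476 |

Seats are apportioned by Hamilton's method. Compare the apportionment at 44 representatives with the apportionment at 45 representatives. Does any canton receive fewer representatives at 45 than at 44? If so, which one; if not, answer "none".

At 44 seats: Gold 13, Amber 10, Red 8, Teal 2, Blue 11.
At 45 seats: Gold 13, Amber 10, Red 9, Teal 2, Blue 11.
No canton's allocation decreased.

none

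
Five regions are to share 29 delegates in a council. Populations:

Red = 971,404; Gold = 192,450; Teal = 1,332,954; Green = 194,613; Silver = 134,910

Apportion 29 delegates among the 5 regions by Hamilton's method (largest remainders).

Standard divisor: 2826331 ÷ 29 ≈ 97459.69.
Standard quotas: Red 9.9672, Gold 1.9747, Teal 13.6770, Green 1.9969, Silver 1.3843.
Lower quotas: Red 9, Gold 1, Teal 13, Green 1, Silver 1 (sum 25, leaving 4 seats).
Remainders in descending order: Green 0.9969, Gold 0.9747, Red 0.9672, Teal 0.6770, Silver 0.3843.
Largest remainders: Green, Gold, Red, Teal receive the extra seats.

Red=10; Gold=2; Teal=14; Green=2; Silver=1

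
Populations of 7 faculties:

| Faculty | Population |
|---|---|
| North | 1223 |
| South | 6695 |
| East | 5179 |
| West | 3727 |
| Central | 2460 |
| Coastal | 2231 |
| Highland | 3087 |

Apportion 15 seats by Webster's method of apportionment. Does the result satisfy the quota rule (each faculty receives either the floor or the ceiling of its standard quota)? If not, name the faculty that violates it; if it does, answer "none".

Standard quotas: North 0.746, South 4.082, East 3.158, West 2.272, Central 1.500, Coastal 1.360, Highland 1.882.
Webster allocation: North 1, South 4, East 3, West 2, Central 2, Coastal 1, Highland 2.
Every allocation lies between the lower and upper quota.

none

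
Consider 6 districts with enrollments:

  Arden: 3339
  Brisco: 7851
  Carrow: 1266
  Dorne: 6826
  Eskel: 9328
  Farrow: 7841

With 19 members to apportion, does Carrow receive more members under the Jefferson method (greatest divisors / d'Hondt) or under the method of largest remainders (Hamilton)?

Jefferson: Arden 2, Brisco 4, Carrow 0, Dorne 4, Eskel 5, Farrow 4.
Hamilton: Arden 2, Brisco 4, Carrow 1, Dorne 3, Eskel 5, Farrow 4.
Carrow gets 0 under Jefferson and 1 under Hamilton.

Hamilton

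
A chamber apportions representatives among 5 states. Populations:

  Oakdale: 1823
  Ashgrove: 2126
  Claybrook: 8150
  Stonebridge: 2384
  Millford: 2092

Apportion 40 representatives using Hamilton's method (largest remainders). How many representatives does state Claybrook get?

Standard divisor: 16575 ÷ 40 ≈ 414.375.
Standard quotas: Oakdale 4.3994, Ashgrove 5.1306, Claybrook 19.6682, Stonebridge 5.7532, Millford 5.0486.
Lower quotas: Oakdale 4, Ashgrove 5, Claybrook 19, Stonebridge 5, Millford 5 (sum 38, leaving 2 seats).
Remainders in descending order: Stonebridge 0.7532, Claybrook 0.6682, Oakdale 0.3994, Ashgrove 0.1306, Millford 0.0486.
Largest remainders: Stonebridge, Claybrook receive the extra seats.
Claybrook receives 20.

20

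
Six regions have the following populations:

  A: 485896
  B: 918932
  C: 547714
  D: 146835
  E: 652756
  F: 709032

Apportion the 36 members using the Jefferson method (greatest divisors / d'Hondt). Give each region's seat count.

Standard divisor 3461165/36 ≈ 96143.472; standard quotas: A 5.054, B 9.558, C 5.697, D 1.527, E 6.789, F 7.375.
Rounding down gives 5, 9, 5, 1, 6, 7 = 33 seats, so the divisor must be adjusted.
With modified divisor 90000: modified quotas A 5.399, B 10.210, C 6.086, D 1.631, E 7.253, F 7.878.
Rounding down: A 5, B 10, C 6, D 1, E 7, F 7 (total 36).

A 5, B 10, C 6, D 1, E 7, F 7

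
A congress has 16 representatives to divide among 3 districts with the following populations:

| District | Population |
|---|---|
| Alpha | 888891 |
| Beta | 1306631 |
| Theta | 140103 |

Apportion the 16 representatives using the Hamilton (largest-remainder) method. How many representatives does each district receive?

Alpha 6; Beta 9; Theta 1

Total 2335625; standard divisor 2335625/16 ≈ 145976.562.
Standard quotas: Alpha 6.0893, Beta 8.9510, Theta 0.9598.
Lower quotas: Alpha 6, Beta 8, Theta 0 (sum 14, leaving 2 seats).
Remainders in descending order: Theta 0.9598, Beta 0.9510, Alpha 0.0893.
The surplus seats go to Theta, Beta.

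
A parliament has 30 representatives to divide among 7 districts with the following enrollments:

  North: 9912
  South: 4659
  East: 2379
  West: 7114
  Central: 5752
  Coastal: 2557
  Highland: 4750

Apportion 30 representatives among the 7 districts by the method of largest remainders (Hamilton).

Total 37123; standard divisor 37123/30 ≈ 1237.433.
Standard quotas: North 8.0101, South 3.7651, East 1.9225, West 5.7490, Central 4.6483, Coastal 2.0664, Highland 3.8386.
Lower quotas: North 8, South 3, East 1, West 5, Central 4, Coastal 2, Highland 3 (sum 26, leaving 4 seats).
Remainders in descending order: East 0.9225, Highland 0.8386, South 0.7651, West 0.7490, Central 0.6483, Coastal 0.0664, North 0.0101.
Largest remainders: East, Highland, South, West receive the extra seats.

North: 8, South: 4, East: 2, West: 6, Central: 4, Coastal: 2, Highland: 4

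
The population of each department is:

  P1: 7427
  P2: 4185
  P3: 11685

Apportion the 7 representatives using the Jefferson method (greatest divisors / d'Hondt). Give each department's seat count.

P1 2, P2 1, P3 4

Standard divisor 23297/7 ≈ 3328.143; standard quotas: P1 2.232, P2 1.257, P3 3.511.
Rounding down gives 2, 1, 3 = 6 seats, so the divisor must be adjusted.
With modified divisor 2700: modified quotas P1 2.751, P2 1.550, P3 4.328.
Rounding down: P1 2, P2 1, P3 4 (total 7).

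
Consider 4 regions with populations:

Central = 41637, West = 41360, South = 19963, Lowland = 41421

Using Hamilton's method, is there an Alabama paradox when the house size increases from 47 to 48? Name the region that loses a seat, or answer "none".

At 47 seats: Central 14, West 13, South 7, Lowland 13.
At 48 seats: Central 14, West 14, South 6, Lowland 14.
South drops from 7 to 6.

South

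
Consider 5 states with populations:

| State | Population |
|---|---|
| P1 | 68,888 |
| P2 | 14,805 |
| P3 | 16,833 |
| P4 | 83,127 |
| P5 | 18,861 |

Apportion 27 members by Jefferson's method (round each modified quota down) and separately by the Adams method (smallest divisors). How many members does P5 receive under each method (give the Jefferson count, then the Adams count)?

2 and 3

Jefferson: P1 9, P2 2, P3 2, P4 12, P5 2.
Adams: P1 9, P2 2, P3 3, P4 10, P5 3.
P5 gets 2 under Jefferson and 3 under Adams.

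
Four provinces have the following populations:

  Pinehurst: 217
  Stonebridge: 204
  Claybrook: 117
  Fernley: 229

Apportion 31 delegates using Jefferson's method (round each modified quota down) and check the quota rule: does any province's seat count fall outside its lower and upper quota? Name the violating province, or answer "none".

none

Standard quotas: Pinehurst 8.771, Stonebridge 8.245, Claybrook 4.729, Fernley 9.256.
Jefferson allocation: Pinehurst 9, Stonebridge 8, Claybrook 5, Fernley 9.
Every allocation lies between the lower and upper quota.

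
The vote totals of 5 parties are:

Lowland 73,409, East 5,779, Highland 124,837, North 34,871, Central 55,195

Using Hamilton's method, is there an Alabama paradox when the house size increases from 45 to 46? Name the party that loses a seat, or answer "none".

At 45 seats: Lowland 11, East 1, Highland 19, North 5, Central 9.
At 46 seats: Lowland 11, East 1, Highland 20, North 5, Central 9.
No party's allocation decreased.

none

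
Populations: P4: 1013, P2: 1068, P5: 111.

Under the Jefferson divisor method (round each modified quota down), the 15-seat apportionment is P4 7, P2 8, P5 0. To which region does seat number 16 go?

Priority for the next seat is population ÷ (current seats + 1).
Priorities: P4 126.625, P2 118.667, P5 111.000.
Highest priority: P4.

P4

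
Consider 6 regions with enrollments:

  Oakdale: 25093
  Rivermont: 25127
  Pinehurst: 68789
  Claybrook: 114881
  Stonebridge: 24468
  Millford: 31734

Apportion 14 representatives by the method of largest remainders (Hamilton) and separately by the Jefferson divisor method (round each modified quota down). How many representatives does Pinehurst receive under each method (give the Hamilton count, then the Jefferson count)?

Hamilton: Oakdale 1, Rivermont 1, Pinehurst 3, Claybrook 6, Stonebridge 1, Millford 2.
Jefferson: Oakdale 1, Rivermont 1, Pinehurst 4, Claybrook 6, Stonebridge 1, Millford 1.
Pinehurst gets 3 under Hamilton and 4 under Jefferson.

3 and 4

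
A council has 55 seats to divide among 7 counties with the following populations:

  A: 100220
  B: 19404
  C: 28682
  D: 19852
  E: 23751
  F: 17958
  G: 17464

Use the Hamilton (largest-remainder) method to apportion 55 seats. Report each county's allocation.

A 24, B 5, C 7, D 5, E 6, F 4, G 4

The standard divisor is 227331/55 ≈ 4133.291.
Standard quotas: A 24.2470, B 4.6946, C 6.9393, D 4.8030, E 5.7463, F 4.3447, G 4.2252.
Lower quotas: A 24, B 4, C 6, D 4, E 5, F 4, G 4 (sum 51, leaving 4 seats).
Remainders in descending order: C 0.9393, D 0.8030, E 0.7463, B 0.6946, F 0.3447, A 0.2470, G 0.2252.
The surplus seats go to C, D, E, B.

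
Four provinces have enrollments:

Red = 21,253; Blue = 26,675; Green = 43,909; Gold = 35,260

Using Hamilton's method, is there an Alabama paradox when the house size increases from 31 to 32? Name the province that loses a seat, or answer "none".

none

At 31 seats: Red 5, Blue 6, Green 11, Gold 9.
At 32 seats: Red 5, Blue 7, Green 11, Gold 9.
No province's allocation decreased.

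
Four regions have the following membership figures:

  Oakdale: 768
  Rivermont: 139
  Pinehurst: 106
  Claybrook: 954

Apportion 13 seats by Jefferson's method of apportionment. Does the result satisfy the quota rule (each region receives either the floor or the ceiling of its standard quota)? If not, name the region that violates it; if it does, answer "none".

Standard quotas: Oakdale 5.076, Rivermont 0.919, Pinehurst 0.701, Claybrook 6.305.
Jefferson allocation: Oakdale 5, Rivermont 1, Pinehurst 0, Claybrook 7.
Every allocation lies between the lower and upper quota.

none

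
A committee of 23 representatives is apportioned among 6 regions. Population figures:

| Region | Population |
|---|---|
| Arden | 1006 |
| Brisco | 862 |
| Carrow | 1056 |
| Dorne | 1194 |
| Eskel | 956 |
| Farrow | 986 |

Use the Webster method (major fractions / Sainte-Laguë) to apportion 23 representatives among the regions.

Arden=4, Brisco=3, Carrow=4, Dorne=4, Eskel=4, Farrow=4

Standard divisor 6060/23 ≈ 263.478; standard quotas: Arden 3.818, Brisco 3.272, Carrow 4.008, Dorne 4.532, Eskel 3.628, Farrow 3.742.
Rounding to the nearest integer gives 4, 3, 4, 5, 4, 4 = 24 seats, so the divisor must be adjusted.
With modified divisor 270: modified quotas Arden 3.726, Brisco 3.193, Carrow 3.911, Dorne 4.422, Eskel 3.541, Farrow 3.652.
Rounding to the nearest integer: Arden 4, Brisco 3, Carrow 4, Dorne 4, Eskel 4, Farrow 4 (total 23).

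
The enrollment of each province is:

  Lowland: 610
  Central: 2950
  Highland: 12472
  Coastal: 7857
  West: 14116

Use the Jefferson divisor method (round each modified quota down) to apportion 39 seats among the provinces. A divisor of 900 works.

Lowland 0, Central 3, Highland 13, Coastal 8, West 15

With modified divisor 900: modified quotas Lowland 0.678, Central 3.278, Highland 13.858, Coastal 8.730, West 15.684.
Rounding down: Lowland 0, Central 3, Highland 13, Coastal 8, West 15 (total 39).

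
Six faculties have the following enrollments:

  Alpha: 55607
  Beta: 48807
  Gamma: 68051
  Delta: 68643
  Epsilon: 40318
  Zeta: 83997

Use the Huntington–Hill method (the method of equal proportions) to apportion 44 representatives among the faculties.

With divisor 8335: modified quotas Alpha 6.672, Beta 5.856, Gamma 8.164, Delta 8.236, Epsilon 4.837, Zeta 10.078.
Geometric-mean thresholds: Alpha √(6·7)=6.481, Beta √(5·6)=5.477, Gamma √(8·9)=8.485, Delta √(8·9)=8.485, Epsilon √(4·5)=4.472, Zeta √(10·11)=10.488.
Each quota rounded against its threshold gives Alpha 7, Beta 6, Gamma 8, Delta 8, Epsilon 5, Zeta 10 (total 44).

Alpha 7; Beta 6; Gamma 8; Delta 8; Epsilon 5; Zeta 10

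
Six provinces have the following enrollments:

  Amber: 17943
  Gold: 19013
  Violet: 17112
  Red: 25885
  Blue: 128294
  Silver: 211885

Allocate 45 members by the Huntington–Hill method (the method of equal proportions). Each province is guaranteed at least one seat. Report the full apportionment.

Amber 2, Gold 2, Violet 2, Red 3, Blue 14, Silver 22

With divisor 9465: modified quotas Amber 1.896, Gold 2.009, Violet 1.808, Red 2.735, Blue 13.555, Silver 22.386.
Geometric-mean thresholds: Amber √(1·2)=1.414, Gold √(2·3)=2.449, Violet √(1·2)=1.414, Red √(2·3)=2.449, Blue √(13·14)=13.491, Silver √(22·23)=22.494.
Each quota rounded against its threshold gives Amber 2, Gold 2, Violet 2, Red 3, Blue 14, Silver 22 (total 45).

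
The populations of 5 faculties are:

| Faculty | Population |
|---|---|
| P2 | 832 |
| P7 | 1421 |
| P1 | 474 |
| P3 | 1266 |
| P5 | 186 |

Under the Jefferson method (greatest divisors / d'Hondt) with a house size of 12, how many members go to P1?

1

Standard divisor 4179/12 ≈ 348.25; standard quotas: P2 2.389, P7 4.080, P1 1.361, P3 3.635, P5 0.534.
Rounding down gives 2, 4, 1, 3, 0 = 10 seats, so the divisor must be adjusted.
With modified divisor 280: modified quotas P2 2.971, P7 5.075, P1 1.693, P3 4.521, P5 0.664.
Rounding down: P2 2, P7 5, P1 1, P3 4, P5 0 (total 12).
P1 receives 1.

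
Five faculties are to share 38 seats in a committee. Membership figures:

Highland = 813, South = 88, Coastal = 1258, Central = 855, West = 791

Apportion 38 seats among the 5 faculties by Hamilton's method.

Total 3805; standard divisor 3805/38 ≈ 100.132.
Standard quotas: Highland 8.119, South 0.879, Coastal 12.563, Central 8.539, West 7.900.
Lower quotas: Highland 8, South 0, Coastal 12, Central 8, West 7 (sum 35, leaving 3 seats).
Remainders in descending order: West 0.900, South 0.879, Coastal 0.563, Central 0.539, Highland 0.119.
The surplus seats go to West, South, Coastal.

Highland: 8, South: 1, Coastal: 13, Central: 8, West: 8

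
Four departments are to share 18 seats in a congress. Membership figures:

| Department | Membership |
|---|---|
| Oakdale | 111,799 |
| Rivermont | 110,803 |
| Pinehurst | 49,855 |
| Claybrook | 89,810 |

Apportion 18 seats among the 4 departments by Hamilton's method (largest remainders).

The standard divisor is 362267/18 ≈ 20125.944.
Standard quotas: Oakdale 5.5550, Rivermont 5.5055, Pinehurst 2.4772, Claybrook 4.4624.
Lower quotas: Oakdale 5, Rivermont 5, Pinehurst 2, Claybrook 4 (sum 16, leaving 2 seats).
Remainders in descending order: Oakdale 0.5550, Rivermont 0.5055, Pinehurst 0.4772, Claybrook 0.4624.
Largest remainders: Oakdale, Rivermont receive the extra seats.

Oakdale 6; Rivermont 6; Pinehurst 2; Claybrook 4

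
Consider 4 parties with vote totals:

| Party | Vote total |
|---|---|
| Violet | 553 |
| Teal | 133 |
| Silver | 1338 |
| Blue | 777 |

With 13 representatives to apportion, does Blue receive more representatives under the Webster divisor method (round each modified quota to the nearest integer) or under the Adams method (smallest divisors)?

Webster

Webster: Violet 2, Teal 1, Silver 6, Blue 4.
Adams: Violet 3, Teal 1, Silver 6, Blue 3.
Blue gets 4 under Webster and 3 under Adams.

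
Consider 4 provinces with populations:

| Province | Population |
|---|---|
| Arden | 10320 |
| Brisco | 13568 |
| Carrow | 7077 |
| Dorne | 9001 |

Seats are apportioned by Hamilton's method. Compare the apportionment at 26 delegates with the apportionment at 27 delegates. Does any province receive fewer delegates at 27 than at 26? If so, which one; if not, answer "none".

none

At 26 seats: Arden 7, Brisco 9, Carrow 4, Dorne 6.
At 27 seats: Arden 7, Brisco 9, Carrow 5, Dorne 6.
No province's allocation decreased.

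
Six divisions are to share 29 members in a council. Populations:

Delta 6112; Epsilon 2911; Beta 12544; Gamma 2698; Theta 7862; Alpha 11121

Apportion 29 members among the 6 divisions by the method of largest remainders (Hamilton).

Total 43248; standard divisor 43248/29 ≈ 1491.31.
Standard quotas: Delta 4.0984, Epsilon 1.9520, Beta 8.4114, Gamma 1.8091, Theta 5.2719, Alpha 7.4572.
Lower quotas: Delta 4, Epsilon 1, Beta 8, Gamma 1, Theta 5, Alpha 7 (sum 26, leaving 3 seats).
Remainders in descending order: Epsilon 0.9520, Gamma 0.8091, Alpha 0.4572, Beta 0.4114, Theta 0.2719, Delta 0.0984.
Largest remainders: Epsilon, Gamma, Alpha receive the extra seats.

Delta: 4, Epsilon: 2, Beta: 8, Gamma: 2, Theta: 5, Alpha: 8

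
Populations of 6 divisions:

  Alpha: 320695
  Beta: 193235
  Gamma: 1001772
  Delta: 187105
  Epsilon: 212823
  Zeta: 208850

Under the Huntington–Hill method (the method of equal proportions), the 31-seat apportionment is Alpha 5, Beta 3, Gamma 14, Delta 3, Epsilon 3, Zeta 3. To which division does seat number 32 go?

Gamma

Priority for the next seat is population ÷ (√(s·(s+1))).
Priorities: Alpha 58550.629, Beta 55782.140, Gamma 69128.836, Delta 54012.561, Epsilon 61436.708, Zeta 60289.802.
Highest priority: Gamma.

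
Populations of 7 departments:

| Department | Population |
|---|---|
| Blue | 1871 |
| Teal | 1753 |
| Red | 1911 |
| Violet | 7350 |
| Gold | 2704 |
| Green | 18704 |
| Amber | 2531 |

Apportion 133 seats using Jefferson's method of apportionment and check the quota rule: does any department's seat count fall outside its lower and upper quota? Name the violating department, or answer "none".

Green

Standard quotas: Blue 6.758, Teal 6.331, Red 6.902, Violet 26.547, Gold 9.766, Green 67.555, Amber 9.141.
Jefferson allocation: Blue 6, Teal 6, Red 7, Violet 27, Gold 9, Green 69, Amber 9.
Green has quota 67.555 (lower 67, upper 68) but receives 69 — outside the quota interval.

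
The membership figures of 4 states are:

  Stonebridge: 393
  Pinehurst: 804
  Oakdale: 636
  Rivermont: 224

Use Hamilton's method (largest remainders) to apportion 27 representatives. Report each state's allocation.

Stonebridge 5, Pinehurst 11, Oakdale 8, Rivermont 3

The standard divisor is 2057/27 ≈ 76.185.
Standard quotas: Stonebridge 5.158, Pinehurst 10.553, Oakdale 8.348, Rivermont 2.940.
Lower quotas: Stonebridge 5, Pinehurst 10, Oakdale 8, Rivermont 2 (sum 25, leaving 2 seats).
Remainders in descending order: Rivermont 0.940, Pinehurst 0.553, Oakdale 0.348, Stonebridge 0.158.
The surplus seats go to Rivermont, Pinehurst.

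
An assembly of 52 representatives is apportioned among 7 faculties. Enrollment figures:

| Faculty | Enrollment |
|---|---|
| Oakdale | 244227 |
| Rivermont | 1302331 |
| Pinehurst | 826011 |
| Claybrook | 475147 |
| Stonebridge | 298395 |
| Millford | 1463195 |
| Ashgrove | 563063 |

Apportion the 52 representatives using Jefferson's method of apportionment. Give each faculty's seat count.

Standard divisor 5172369/52 ≈ 99468.635; standard quotas: Oakdale 2.455, Rivermont 13.093, Pinehurst 8.304, Claybrook 4.777, Stonebridge 3.000, Millford 14.710, Ashgrove 5.661.
Rounding down gives 2, 13, 8, 4, 2, 14, 5 = 48 seats, so the divisor must be adjusted.
With modified divisor 93400: modified quotas Oakdale 2.615, Rivermont 13.944, Pinehurst 8.844, Claybrook 5.087, Stonebridge 3.195, Millford 15.666, Ashgrove 6.029.
Rounding down: Oakdale 2, Rivermont 13, Pinehurst 8, Claybrook 5, Stonebridge 3, Millford 15, Ashgrove 6 (total 52).

Oakdale 2, Rivermont 13, Pinehurst 8, Claybrook 5, Stonebridge 3, Millford 15, Ashgrove 6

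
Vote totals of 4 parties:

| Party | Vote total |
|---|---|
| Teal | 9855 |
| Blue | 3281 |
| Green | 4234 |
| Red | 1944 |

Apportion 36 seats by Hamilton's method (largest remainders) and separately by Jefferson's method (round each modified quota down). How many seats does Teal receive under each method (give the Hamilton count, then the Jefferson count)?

18 and 19

Hamilton: Teal 18, Blue 6, Green 8, Red 4.
Jefferson: Teal 19, Blue 6, Green 8, Red 3.
Teal gets 18 under Hamilton and 19 under Jefferson.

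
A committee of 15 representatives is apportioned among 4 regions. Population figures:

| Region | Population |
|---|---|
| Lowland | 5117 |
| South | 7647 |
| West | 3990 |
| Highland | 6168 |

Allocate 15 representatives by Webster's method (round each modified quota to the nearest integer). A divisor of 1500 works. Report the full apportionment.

Lowland: 3; South: 5; West: 3; Highland: 4

With modified divisor 1500: modified quotas Lowland 3.411, South 5.098, West 2.660, Highland 4.112.
Rounding to the nearest integer: Lowland 3, South 5, West 3, Highland 4 (total 15).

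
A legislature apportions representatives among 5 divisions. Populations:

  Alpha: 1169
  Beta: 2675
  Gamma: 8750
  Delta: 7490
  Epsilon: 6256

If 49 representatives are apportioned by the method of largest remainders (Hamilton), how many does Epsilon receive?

Standard divisor: 26340 ÷ 49 ≈ 537.551.
Standard quotas: Alpha 2.1747, Beta 4.9763, Gamma 16.2775, Delta 13.9336, Epsilon 11.6380.
Lower quotas: Alpha 2, Beta 4, Gamma 16, Delta 13, Epsilon 11 (sum 46, leaving 3 seats).
Remainders in descending order: Beta 0.9763, Delta 0.9336, Epsilon 0.6380, Gamma 0.2775, Alpha 0.1747.
The surplus seats go to Beta, Delta, Epsilon.
Epsilon receives 12.

12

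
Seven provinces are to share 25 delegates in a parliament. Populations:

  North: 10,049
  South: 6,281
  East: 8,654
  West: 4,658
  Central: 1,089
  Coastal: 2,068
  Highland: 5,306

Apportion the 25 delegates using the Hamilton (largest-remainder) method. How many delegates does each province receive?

The standard divisor is 38105/25 ≈ 1524.2.
Standard quotas: North 6.5930, South 4.1209, East 5.6777, West 3.0560, Central 0.7145, Coastal 1.3568, Highland 3.4812.
Lower quotas: North 6, South 4, East 5, West 3, Central 0, Coastal 1, Highland 3 (sum 22, leaving 3 seats).
Remainders in descending order: Central 0.7145, East 0.6777, North 0.5930, Highland 0.4812, Coastal 0.3568, South 0.1209, West 0.0560.
The surplus seats go to Central, East, North.

North 7, South 4, East 6, West 3, Central 1, Coastal 1, Highland 3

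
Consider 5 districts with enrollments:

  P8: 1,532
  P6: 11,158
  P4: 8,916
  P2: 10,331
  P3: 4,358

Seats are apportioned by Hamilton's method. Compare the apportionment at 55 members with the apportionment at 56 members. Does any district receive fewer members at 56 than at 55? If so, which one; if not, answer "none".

none

At 55 seats: P8 2, P6 17, P4 13, P2 16, P3 7.
At 56 seats: P8 2, P6 17, P4 14, P2 16, P3 7.
No district's allocation decreased.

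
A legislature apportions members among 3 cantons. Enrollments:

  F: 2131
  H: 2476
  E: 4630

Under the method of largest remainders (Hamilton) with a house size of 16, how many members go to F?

4

Total 9237; standard divisor 9237/16 ≈ 577.312.
Standard quotas: F 3.691, H 4.289, E 8.020.
Lower quotas: F 3, H 4, E 8 (sum 15, leaving 1 seat).
Remainders in descending order: F 0.691, H 0.289, E 0.020.
Largest remainder: F receives the extra seat.
F receives 4.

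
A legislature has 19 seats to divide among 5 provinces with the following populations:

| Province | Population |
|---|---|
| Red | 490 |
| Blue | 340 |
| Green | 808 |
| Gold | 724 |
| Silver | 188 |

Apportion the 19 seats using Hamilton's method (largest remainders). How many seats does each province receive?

Standard divisor: 2550 ÷ 19 ≈ 134.211.
Standard quotas: Red 3.651, Blue 2.533, Green 6.020, Gold 5.395, Silver 1.401.
Lower quotas: Red 3, Blue 2, Green 6, Gold 5, Silver 1 (sum 17, leaving 2 seats).
Remainders in descending order: Red 0.651, Blue 0.533, Silver 0.401, Gold 0.395, Green 0.020.
Largest remainders: Red, Blue receive the extra seats.

Red 4; Blue 3; Green 6; Gold 5; Silver 1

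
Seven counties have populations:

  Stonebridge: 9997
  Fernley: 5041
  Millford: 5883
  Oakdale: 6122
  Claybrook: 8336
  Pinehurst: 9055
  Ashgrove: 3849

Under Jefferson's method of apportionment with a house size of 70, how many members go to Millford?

Standard divisor 48283/70 ≈ 689.757; standard quotas: Stonebridge 14.494, Fernley 7.308, Millford 8.529, Oakdale 8.876, Claybrook 12.085, Pinehurst 13.128, Ashgrove 5.580.
Rounding down gives 14, 7, 8, 8, 12, 13, 5 = 67 seats, so the divisor must be adjusted.
With modified divisor 650: modified quotas Stonebridge 15.380, Fernley 7.755, Millford 9.051, Oakdale 9.418, Claybrook 12.825, Pinehurst 13.931, Ashgrove 5.922.
Rounding down: Stonebridge 15, Fernley 7, Millford 9, Oakdale 9, Claybrook 12, Pinehurst 13, Ashgrove 5 (total 70).
Millford receives 9.

9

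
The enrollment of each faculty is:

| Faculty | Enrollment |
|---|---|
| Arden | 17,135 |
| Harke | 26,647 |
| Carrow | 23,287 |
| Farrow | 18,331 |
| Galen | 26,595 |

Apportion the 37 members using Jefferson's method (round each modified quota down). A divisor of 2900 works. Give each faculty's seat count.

With modified divisor 2900: modified quotas Arden 5.909, Harke 9.189, Carrow 8.030, Farrow 6.321, Galen 9.171.
Rounding down: Arden 5, Harke 9, Carrow 8, Farrow 6, Galen 9 (total 37).

Arden 5, Harke 9, Carrow 8, Farrow 6, Galen 9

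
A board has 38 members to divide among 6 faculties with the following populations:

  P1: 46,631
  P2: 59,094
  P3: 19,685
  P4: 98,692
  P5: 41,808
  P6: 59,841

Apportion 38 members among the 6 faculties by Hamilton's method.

The standard divisor is 325751/38 ≈ 8572.395.
Standard quotas: P1 5.4397, P2 6.8935, P3 2.2963, P4 11.5128, P5 4.8771, P6 6.9807.
Lower quotas: P1 5, P2 6, P3 2, P4 11, P5 4, P6 6 (sum 34, leaving 4 seats).
Remainders in descending order: P6 0.9807, P2 0.8935, P5 0.8771, P4 0.5128, P1 0.4397, P3 0.2963.
Largest remainders: P6, P2, P5, P4 receive the extra seats.

P1 5, P2 7, P3 2, P4 12, P5 5, P6 7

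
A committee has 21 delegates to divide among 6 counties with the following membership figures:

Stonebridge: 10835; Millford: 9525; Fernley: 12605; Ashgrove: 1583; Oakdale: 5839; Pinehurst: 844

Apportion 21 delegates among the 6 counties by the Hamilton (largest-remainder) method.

Stonebridge: 6, Millford: 5, Fernley: 6, Ashgrove: 1, Oakdale: 3, Pinehurst: 0

Total 41231; standard divisor 41231/21 ≈ 1963.381.
Standard quotas: Stonebridge 5.5185, Millford 4.8513, Fernley 6.4200, Ashgrove 0.8063, Oakdale 2.9740, Pinehurst 0.4299.
Lower quotas: Stonebridge 5, Millford 4, Fernley 6, Ashgrove 0, Oakdale 2, Pinehurst 0 (sum 17, leaving 4 seats).
Remainders in descending order: Oakdale 0.9740, Millford 0.8513, Ashgrove 0.8063, Stonebridge 0.5185, Pinehurst 0.4299, Fernley 0.4200.
The surplus seats go to Oakdale, Millford, Ashgrove, Stonebridge.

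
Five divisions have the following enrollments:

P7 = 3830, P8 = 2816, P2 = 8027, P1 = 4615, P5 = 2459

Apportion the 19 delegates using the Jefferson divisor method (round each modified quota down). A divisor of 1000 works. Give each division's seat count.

P7=3, P8=2, P2=8, P1=4, P5=2

With modified divisor 1000: modified quotas P7 3.830, P8 2.816, P2 8.027, P1 4.615, P5 2.459.
Rounding down: P7 3, P8 2, P2 8, P1 4, P5 2 (total 19).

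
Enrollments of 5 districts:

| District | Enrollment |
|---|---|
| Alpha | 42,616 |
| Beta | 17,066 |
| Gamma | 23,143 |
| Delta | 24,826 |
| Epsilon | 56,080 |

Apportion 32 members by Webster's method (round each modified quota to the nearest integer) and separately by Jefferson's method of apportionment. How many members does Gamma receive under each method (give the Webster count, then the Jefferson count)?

Webster: Alpha 8, Beta 3, Gamma 5, Delta 5, Epsilon 11.
Jefferson: Alpha 9, Beta 3, Gamma 4, Delta 5, Epsilon 11.
Gamma gets 5 under Webster and 4 under Jefferson.

5 and 4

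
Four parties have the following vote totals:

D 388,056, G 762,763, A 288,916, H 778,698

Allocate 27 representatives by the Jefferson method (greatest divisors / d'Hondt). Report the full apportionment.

Standard divisor 2218433/27 ≈ 82164.185; standard quotas: D 4.723, G 9.283, A 3.516, H 9.477.
Rounding down gives 4, 9, 3, 9 = 25 seats, so the divisor must be adjusted.
With modified divisor 76900: modified quotas D 5.046, G 9.919, A 3.757, H 10.126.
Rounding down: D 5, G 9, A 3, H 10 (total 27).

D: 5; G: 9; A: 3; H: 10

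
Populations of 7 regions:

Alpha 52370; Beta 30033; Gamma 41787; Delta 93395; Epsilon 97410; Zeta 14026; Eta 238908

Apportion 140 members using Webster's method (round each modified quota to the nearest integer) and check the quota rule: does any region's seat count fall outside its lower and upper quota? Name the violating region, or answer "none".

Eta

Standard quotas: Alpha 12.910, Beta 7.403, Gamma 10.301, Delta 23.023, Epsilon 24.013, Zeta 3.458, Eta 58.893.
Webster allocation: Alpha 13, Beta 7, Gamma 10, Delta 23, Epsilon 24, Zeta 3, Eta 60.
Eta has quota 58.893 (lower 58, upper 59) but receives 60 — outside the quota interval.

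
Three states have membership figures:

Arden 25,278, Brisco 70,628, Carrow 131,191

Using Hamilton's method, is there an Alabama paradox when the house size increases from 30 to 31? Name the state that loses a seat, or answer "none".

Arden

At 30 seats: Arden 4, Brisco 9, Carrow 17.
At 31 seats: Arden 3, Brisco 10, Carrow 18.
Arden drops from 4 to 3.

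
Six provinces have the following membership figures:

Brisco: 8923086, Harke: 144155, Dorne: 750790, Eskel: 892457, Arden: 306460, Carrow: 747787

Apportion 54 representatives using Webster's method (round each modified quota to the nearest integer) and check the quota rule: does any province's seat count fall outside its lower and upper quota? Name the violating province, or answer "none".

Standard quotas: Brisco 40.957, Harke 0.662, Dorne 3.446, Eskel 4.096, Arden 1.407, Carrow 3.432.
Webster allocation: Brisco 42, Harke 1, Dorne 3, Eskel 4, Arden 1, Carrow 3.
Brisco has quota 40.957 (lower 40, upper 41) but receives 42 — outside the quota interval.

Brisco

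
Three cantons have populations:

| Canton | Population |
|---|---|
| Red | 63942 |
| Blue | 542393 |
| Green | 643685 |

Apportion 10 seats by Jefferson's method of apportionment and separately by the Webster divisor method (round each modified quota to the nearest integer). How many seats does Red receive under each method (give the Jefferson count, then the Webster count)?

Jefferson: Red 0, Blue 5, Green 5.
Webster: Red 1, Blue 4, Green 5.
Red gets 0 under Jefferson and 1 under Webster.

0 and 1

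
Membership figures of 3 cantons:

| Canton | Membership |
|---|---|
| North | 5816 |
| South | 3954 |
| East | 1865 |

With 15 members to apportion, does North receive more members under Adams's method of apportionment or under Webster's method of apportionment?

Adams: North 7, South 5, East 3.
Webster: North 8, South 5, East 2.
North gets 7 under Adams and 8 under Webster.

Webster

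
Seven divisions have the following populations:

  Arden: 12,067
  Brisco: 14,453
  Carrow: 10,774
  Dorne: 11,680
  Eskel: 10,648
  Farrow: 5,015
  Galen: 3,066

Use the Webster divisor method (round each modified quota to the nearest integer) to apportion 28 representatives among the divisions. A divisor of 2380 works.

Arden: 5, Brisco: 6, Carrow: 5, Dorne: 5, Eskel: 4, Farrow: 2, Galen: 1

With modified divisor 2380: modified quotas Arden 5.070, Brisco 6.073, Carrow 4.527, Dorne 4.908, Eskel 4.474, Farrow 2.107, Galen 1.288.
Rounding to the nearest integer: Arden 5, Brisco 6, Carrow 5, Dorne 5, Eskel 4, Farrow 2, Galen 1 (total 28).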